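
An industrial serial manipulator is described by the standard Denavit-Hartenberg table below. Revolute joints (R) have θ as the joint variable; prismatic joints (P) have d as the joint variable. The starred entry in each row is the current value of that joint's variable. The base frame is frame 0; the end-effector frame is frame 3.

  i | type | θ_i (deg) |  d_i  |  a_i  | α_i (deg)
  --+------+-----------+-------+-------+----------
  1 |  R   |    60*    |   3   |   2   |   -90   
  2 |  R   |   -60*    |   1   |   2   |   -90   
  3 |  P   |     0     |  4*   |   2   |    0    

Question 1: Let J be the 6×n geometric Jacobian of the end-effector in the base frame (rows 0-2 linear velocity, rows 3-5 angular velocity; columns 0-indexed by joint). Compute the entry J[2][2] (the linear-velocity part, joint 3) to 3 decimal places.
prismatic axis z_2 = (0.4330,0.7500,-0.5000)
J_v[:, 2] = z_2; J_ω[:, 2] = (0,0,0)
entry J[2][2] = -0.5000

-0.500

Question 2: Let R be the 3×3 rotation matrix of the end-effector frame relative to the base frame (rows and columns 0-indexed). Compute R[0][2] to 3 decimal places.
End-effector z-axis (col 2 of R) = (0.4330,0.7500,-0.5000)
R[0][2] = 0.4330

0.433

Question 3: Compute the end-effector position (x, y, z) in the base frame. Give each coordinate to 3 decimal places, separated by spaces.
after link 1: o_1 = (1.0000, 1.7321, 3.0000)
after link 2: o_2 = (0.6340, 3.0981, 4.7321)
after link 3: o_3 = (2.8660, 6.9641, 4.4641)

2.866 6.964 4.464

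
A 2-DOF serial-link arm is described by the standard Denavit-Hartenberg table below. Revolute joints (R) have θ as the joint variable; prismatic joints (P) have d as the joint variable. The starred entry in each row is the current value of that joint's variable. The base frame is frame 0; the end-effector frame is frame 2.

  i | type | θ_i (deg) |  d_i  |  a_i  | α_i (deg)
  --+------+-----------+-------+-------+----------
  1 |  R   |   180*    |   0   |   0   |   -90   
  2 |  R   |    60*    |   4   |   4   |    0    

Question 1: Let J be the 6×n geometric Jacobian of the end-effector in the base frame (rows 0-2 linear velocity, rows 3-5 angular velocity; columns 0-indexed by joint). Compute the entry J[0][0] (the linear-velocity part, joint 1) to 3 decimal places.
axis z_0 = ẑ; lever o_n−o_0 = (-2.0000,-4.0000,-3.4641)
cross product → J_v[:, 0] = (4.0000,-2.0000,0.0000)
J_ω[:, 0] = z_0
entry J[0][0] = 4.0000

4.000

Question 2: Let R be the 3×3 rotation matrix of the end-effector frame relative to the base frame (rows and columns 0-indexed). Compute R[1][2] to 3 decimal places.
End-effector z-axis (col 2 of R) = (-0.0000,-1.0000,0.0000)
R[1][2] = -1.0000

-1.000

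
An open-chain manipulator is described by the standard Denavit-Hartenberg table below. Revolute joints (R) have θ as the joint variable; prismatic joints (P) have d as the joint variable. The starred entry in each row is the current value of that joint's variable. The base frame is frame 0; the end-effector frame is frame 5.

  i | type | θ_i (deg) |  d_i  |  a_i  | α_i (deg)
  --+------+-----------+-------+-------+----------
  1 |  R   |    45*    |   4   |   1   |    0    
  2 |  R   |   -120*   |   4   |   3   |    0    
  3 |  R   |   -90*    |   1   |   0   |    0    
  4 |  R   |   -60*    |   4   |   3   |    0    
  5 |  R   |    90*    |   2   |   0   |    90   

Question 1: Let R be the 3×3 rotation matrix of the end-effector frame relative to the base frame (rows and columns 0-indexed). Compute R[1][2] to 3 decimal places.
End-effector z-axis (col 2 of R) = (-0.7071,0.7071,0.0000)
R[1][2] = 0.7071

0.707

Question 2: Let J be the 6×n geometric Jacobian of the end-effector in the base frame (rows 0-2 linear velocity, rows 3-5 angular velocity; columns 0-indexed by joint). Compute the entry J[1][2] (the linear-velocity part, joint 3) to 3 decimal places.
axis z_2 = (0.0000,0.0000,1.0000); lever o_n−o_2 = (-2.1213,2.1213,7.0000)
cross product → J_v[:, 2] = (-2.1213,-2.1213,0.0000)
J_ω[:, 2] = z_2
entry J[1][2] = -2.1213

-2.121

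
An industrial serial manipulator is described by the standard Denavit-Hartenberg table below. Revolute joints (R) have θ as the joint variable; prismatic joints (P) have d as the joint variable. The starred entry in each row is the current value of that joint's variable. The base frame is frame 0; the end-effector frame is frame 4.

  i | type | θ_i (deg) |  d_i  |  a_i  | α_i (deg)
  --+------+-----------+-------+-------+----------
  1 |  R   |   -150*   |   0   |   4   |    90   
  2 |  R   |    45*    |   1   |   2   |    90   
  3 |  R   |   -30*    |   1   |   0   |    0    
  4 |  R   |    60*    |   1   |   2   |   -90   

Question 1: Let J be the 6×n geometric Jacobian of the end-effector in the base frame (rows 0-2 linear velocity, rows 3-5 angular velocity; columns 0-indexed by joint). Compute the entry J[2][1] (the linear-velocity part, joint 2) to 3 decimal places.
4.053

axis z_1 = (-0.5000,0.8660,0.0000); lever o_n−o_1 = (-4.5101,-0.2945,1.2247)
cross product → J_v[:, 1] = (1.0607,0.6124,4.0532)
J_ω[:, 1] = z_1
entry J[2][1] = 4.0532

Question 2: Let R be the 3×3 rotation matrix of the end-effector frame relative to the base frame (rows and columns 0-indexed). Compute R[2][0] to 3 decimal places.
End-effector x-axis (col 0 of R) = (-0.7803,0.1268,0.6124)
R[2][0] = 0.6124

0.612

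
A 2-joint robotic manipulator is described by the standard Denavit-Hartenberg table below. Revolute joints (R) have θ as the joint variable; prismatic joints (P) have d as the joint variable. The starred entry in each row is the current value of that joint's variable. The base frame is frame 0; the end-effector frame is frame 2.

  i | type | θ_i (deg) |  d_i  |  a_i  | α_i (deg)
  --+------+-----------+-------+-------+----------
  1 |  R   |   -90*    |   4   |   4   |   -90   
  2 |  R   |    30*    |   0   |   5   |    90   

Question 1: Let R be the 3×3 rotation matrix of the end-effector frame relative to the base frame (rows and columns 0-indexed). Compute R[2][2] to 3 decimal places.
0.866

End-effector z-axis (col 2 of R) = (0.0000,-0.5000,0.8660)
R[2][2] = 0.8660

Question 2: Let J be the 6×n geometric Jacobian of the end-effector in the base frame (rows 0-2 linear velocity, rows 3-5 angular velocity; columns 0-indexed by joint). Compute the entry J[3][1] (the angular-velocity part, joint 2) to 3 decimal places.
1.000

axis z_1 = (1.0000,0.0000,0.0000); lever o_n−o_1 = (0.0000,-4.3301,-2.5000)
cross product → J_v[:, 1] = (0.0000,2.5000,-4.3301)
J_ω[:, 1] = z_1
entry J[3][1] = 1.0000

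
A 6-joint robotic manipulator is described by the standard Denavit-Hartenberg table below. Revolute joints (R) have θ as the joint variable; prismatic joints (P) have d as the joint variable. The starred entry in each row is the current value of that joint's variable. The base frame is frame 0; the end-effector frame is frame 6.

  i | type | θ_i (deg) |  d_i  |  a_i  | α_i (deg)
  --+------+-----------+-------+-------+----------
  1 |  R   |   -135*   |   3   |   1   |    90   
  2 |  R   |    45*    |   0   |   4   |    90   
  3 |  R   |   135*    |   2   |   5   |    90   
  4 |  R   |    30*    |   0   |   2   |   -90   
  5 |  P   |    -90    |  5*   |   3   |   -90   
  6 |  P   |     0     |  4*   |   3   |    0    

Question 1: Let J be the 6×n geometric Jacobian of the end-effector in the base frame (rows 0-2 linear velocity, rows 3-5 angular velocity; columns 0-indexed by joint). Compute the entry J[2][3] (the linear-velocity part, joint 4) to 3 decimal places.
1.759

axis z_3 = (-0.8536,0.1464,0.5000); lever o_n−o_3 = (-9.1812,-0.4851,-3.5313)
cross product → J_v[:, 3] = (-0.2746,-7.6047,1.7586)
J_ω[:, 3] = z_3
entry J[2][3] = 1.7586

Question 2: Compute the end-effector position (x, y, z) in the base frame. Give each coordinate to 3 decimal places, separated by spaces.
-13.621 0.076 -1.617

after link 1: o_1 = (-0.7071, -0.7071, 3.0000)
after link 2: o_2 = (-2.7071, -2.7071, 5.8284)
after link 3: o_3 = (-4.4393, 0.5607, 1.9142)
after link 4: o_4 = (-5.1930, 1.5391, 0.3411)
after link 5: o_5 = (-9.5526, -2.3205, 0.0292)
after link 6: o_6 = (-13.6206, 0.0756, -1.6170)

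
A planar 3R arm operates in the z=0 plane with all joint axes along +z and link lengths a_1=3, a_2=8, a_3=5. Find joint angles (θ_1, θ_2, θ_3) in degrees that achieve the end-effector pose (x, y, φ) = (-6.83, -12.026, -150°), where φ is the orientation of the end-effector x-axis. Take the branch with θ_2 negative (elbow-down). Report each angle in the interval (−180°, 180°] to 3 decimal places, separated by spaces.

wrist centre = target − a_3·(cos φ, sin φ) = (-2.4999, -9.5260)
cos θ_2 = (96.9940−3²−8²)/(2·3·8) = 0.4999; θ_2 = -60.0082° (elbow-down)
β = atan2(-9.5260,-2.4999) = -104.7044°; ψ = atan2(-6.9288,6.9990) = -44.7111°
θ_1 = β − ψ = -59.9933°
θ_3 = φ − θ_1 − θ_2 = -29.9985° (wrapped to (-180°,180°])

-59.993 -60.008 -29.999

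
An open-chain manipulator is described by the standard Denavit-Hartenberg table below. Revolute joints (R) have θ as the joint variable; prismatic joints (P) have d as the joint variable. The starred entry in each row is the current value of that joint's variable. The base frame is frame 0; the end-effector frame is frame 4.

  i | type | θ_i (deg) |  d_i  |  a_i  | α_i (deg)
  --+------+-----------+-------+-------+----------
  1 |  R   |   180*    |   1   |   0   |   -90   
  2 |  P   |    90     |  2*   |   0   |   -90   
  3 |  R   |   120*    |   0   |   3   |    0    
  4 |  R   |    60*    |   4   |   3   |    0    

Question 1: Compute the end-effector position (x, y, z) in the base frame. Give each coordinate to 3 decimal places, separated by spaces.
4.000 0.598 5.500

after link 1: o_1 = (0.0000, 0.0000, 1.0000)
after link 2: o_2 = (-0.0000, -2.0000, 1.0000)
after link 3: o_3 = (0.0000, 0.5981, 2.5000)
after link 4: o_4 = (4.0000, 0.5981, 5.5000)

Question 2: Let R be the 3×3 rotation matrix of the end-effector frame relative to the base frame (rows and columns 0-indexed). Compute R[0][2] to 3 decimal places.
1.000

End-effector z-axis (col 2 of R) = (1.0000,-0.0000,-0.0000)
R[0][2] = 1.0000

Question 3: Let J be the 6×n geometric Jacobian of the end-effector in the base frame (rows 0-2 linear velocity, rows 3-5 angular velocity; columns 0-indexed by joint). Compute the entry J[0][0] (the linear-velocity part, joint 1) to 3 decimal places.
axis z_0 = ẑ; lever o_n−o_0 = (4.0000,0.5981,5.5000)
cross product → J_v[:, 0] = (-0.5981,4.0000,0.0000)
J_ω[:, 0] = z_0
entry J[0][0] = -0.5981

-0.598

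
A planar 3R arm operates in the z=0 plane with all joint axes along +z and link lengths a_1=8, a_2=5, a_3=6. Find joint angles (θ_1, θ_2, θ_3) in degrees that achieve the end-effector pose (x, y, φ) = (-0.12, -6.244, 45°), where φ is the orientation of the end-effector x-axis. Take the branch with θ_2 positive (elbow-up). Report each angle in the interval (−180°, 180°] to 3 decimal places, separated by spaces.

-134.998 59.998 120.000

wrist centre = target − a_3·(cos φ, sin φ) = (-4.3626, -10.4866)
cos θ_2 = (129.0023−8²−5²)/(2·8·5) = 0.5000; θ_2 = 59.9981° (elbow-up)
β = atan2(-10.4866,-4.3626) = -112.5882°; ψ = atan2(4.3300,10.5001) = 22.4103°
θ_1 = β − ψ = -134.9985°
θ_3 = φ − θ_1 − θ_2 = 120.0004° (wrapped to (-180°,180°])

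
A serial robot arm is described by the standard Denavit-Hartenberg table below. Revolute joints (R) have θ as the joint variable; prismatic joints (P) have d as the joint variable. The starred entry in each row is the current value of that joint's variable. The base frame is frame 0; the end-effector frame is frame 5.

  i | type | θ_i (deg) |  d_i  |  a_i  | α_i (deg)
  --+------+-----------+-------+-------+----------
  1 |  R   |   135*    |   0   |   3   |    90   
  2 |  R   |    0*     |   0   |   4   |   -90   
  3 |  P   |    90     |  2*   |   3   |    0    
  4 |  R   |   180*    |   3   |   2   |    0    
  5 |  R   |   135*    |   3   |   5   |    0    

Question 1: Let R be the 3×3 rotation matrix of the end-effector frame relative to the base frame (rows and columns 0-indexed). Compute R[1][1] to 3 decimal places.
-1.000

End-effector y-axis (col 1 of R) = (-0.0000,-1.0000,0.0000)
R[1][1] = -1.0000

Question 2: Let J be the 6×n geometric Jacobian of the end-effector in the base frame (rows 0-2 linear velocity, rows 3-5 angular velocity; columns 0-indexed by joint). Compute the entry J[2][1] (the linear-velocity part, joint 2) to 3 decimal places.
7.536

axis z_1 = (0.7071,0.7071,0.0000); lever o_n−o_1 = (-8.5355,2.1213,8.0000)
cross product → J_v[:, 1] = (5.6569,-5.6569,7.5355)
J_ω[:, 1] = z_1
entry J[2][1] = 7.5355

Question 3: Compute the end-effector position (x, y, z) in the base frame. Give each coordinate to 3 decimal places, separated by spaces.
after link 1: o_1 = (-2.1213, 2.1213, 0.0000)
after link 2: o_2 = (-4.9497, 4.9497, 0.0000)
after link 3: o_3 = (-7.0711, 2.8284, 2.0000)
after link 4: o_4 = (-5.6569, 4.2426, 5.0000)
after link 5: o_5 = (-10.6569, 4.2426, 8.0000)

-10.657 4.243 8.000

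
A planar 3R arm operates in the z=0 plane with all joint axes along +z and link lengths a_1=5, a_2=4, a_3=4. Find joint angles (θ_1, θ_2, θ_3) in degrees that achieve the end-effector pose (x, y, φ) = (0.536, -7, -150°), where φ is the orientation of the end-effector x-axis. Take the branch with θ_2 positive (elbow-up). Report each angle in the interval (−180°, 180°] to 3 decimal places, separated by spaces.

wrist centre = target − a_3·(cos φ, sin φ) = (4.0001, -5.0000)
cos θ_2 = (41.0008−5²−4²)/(2·5·4) = 0.0000; θ_2 = 89.9988° (elbow-up)
β = atan2(-5.0000,4.0001) = -51.3395°; ψ = atan2(4.0000,5.0001) = 38.6594°
θ_1 = β − ψ = -89.9988°
θ_3 = φ − θ_1 − θ_2 = -150.0000° (wrapped to (-180°,180°])

-89.999 89.999 -150.000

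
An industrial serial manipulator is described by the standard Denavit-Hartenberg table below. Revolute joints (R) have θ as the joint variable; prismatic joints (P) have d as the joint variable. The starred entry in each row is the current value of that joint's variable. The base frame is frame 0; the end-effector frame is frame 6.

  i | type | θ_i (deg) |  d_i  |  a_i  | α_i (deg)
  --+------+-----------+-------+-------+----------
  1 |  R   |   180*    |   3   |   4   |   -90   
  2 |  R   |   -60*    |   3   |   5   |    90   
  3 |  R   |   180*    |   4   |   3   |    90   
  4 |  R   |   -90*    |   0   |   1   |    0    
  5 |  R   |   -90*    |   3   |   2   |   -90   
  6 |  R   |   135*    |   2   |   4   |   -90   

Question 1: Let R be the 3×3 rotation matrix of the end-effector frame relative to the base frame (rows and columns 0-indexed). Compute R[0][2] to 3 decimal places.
End-effector z-axis (col 2 of R) = (0.3536,-0.7071,-0.6124)
R[0][2] = 0.3536

0.354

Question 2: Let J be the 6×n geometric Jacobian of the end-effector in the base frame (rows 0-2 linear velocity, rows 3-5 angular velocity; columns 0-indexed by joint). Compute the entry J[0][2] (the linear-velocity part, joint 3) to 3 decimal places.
axis z_2 = (0.8660,-0.0000,0.5000); lever o_n−o_2 = (2.7802,-0.1716,-2.8155)
cross product → J_v[:, 2] = (0.0858,3.8284,-0.1486)
J_ω[:, 2] = z_2
entry J[0][2] = 0.0858

0.086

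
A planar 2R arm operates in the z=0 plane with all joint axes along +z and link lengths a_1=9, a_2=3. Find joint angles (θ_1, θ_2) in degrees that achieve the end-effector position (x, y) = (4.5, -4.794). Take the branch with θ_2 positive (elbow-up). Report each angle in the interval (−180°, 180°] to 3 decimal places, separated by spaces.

cos θ_2 = (43.2324−9²−3²)/(2·9·3) = -0.8661; θ_2 = 150.0047° (elbow-up)
β = atan2(-4.7940,4.5000) = -46.8119°; ψ = atan2(1.4998,6.4018) = 13.1852°
θ_1 = β − ψ = -59.9971°

-59.997 150.005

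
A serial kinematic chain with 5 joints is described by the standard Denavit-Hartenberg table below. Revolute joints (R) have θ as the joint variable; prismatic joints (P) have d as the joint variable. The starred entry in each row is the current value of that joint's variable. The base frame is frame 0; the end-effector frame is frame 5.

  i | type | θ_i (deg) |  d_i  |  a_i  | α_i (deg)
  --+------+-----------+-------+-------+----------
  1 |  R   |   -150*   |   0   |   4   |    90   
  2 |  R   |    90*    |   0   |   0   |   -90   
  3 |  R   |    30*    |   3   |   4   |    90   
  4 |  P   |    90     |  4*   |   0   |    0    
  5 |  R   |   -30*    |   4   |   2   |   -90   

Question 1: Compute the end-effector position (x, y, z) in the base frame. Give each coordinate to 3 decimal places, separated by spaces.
after link 1: o_1 = (-3.4641, -2.0000, 0.0000)
after link 2: o_2 = (-3.4641, -2.0000, 0.0000)
after link 3: o_3 = (0.1340, -2.2321, 3.4641)
after link 4: o_4 = (-1.5981, 0.7679, 5.4641)
after link 5: o_5 = (-1.5801, 4.2010, 8.3301)

-1.580 4.201 8.330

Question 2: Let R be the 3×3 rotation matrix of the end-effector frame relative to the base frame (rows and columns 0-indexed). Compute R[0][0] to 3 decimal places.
End-effector x-axis (col 0 of R) = (0.8750,0.2165,0.4330)
R[0][0] = 0.8750

0.875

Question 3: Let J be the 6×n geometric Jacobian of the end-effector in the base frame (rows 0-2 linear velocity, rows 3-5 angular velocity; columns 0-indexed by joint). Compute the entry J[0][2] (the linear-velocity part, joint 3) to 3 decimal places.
axis z_2 = (0.8660,0.5000,0.0000); lever o_n−o_2 = (1.8840,6.2010,8.3301)
cross product → J_v[:, 2] = (4.1651,-7.2141,4.4282)
J_ω[:, 2] = z_2
entry J[0][2] = 4.1651

4.165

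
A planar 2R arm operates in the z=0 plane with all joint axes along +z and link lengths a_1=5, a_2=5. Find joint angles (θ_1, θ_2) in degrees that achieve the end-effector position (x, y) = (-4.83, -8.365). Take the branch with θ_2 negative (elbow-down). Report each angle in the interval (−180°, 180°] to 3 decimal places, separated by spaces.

cos θ_2 = (93.3021−5²−5²)/(2·5·5) = 0.8660; θ_2 = -29.9980° (elbow-down)
β = atan2(-8.3650,-4.8300) = -120.0024°; ψ = atan2(-2.4999,9.3302) = -14.9990°
θ_1 = β − ψ = -105.0034°

-105.003 -29.998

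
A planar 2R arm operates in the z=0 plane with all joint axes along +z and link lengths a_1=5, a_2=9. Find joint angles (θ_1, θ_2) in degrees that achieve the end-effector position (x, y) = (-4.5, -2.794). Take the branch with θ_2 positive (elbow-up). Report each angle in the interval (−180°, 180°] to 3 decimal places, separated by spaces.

89.995 150.002

cos θ_2 = (28.0564−5²−9²)/(2·5·9) = -0.8660; θ_2 = 150.0016° (elbow-up)
β = atan2(-2.7940,-4.5000) = -148.1643°; ψ = atan2(4.4998,-2.7944) = 121.8402°
θ_1 = β − ψ = -270.0045°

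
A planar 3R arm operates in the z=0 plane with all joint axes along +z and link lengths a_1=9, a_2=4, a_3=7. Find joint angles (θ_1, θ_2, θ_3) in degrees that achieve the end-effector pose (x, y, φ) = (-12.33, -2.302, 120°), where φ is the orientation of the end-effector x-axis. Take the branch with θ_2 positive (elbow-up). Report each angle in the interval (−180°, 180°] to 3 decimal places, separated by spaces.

-149.995 44.981 -134.987

wrist centre = target − a_3·(cos φ, sin φ) = (-8.8300, -8.3642)
cos θ_2 = (147.9284−9²−4²)/(2·9·4) = 0.7073; θ_2 = 44.9812° (elbow-up)
β = atan2(-8.3642,-8.8300) = -136.5519°; ψ = atan2(2.8275,11.8294) = 13.4428°
θ_1 = β − ψ = -149.9947°
θ_3 = φ − θ_1 − θ_2 = -134.9865° (wrapped to (-180°,180°])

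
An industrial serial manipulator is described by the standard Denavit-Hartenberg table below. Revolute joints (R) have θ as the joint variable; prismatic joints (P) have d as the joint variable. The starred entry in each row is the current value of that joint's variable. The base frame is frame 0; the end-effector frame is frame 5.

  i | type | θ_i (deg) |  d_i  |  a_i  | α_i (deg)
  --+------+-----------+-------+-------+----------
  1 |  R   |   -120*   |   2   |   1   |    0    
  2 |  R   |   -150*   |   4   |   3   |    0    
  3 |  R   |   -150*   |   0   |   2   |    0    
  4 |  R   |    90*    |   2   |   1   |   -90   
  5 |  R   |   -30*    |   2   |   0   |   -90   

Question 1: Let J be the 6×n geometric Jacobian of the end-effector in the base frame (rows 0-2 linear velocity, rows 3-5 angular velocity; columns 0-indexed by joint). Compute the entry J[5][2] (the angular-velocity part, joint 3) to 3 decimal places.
1.000

axis z_2 = (0.0000,0.0000,1.0000); lever o_n−o_2 = (0.8660,0.5000,2.0000)
cross product → J_v[:, 2] = (-0.5000,0.8660,0.0000)
J_ω[:, 2] = z_2
entry J[5][2] = 1.0000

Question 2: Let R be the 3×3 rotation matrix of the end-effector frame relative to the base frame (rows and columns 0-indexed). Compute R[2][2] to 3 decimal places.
End-effector z-axis (col 2 of R) = (0.4330,0.2500,-0.8660)
R[2][2] = -0.8660

-0.866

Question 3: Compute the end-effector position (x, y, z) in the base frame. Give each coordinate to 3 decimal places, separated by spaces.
0.366 2.634 8.000

after link 1: o_1 = (-0.5000, -0.8660, 2.0000)
after link 2: o_2 = (-0.5000, 2.1340, 6.0000)
after link 3: o_3 = (0.5000, 0.4019, 6.0000)
after link 4: o_4 = (1.3660, 0.9019, 8.0000)
after link 5: o_5 = (0.3660, 2.6340, 8.0000)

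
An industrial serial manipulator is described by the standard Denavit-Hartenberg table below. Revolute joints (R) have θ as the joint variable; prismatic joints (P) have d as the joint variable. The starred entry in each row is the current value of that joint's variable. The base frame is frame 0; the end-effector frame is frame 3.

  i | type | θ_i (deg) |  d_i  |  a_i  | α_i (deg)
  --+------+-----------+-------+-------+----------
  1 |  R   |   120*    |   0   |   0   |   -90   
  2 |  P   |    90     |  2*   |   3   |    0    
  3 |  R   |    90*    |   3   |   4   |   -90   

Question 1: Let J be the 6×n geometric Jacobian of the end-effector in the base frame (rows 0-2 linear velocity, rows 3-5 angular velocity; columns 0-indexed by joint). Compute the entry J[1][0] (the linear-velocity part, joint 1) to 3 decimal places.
-2.330

axis z_0 = ẑ; lever o_n−o_0 = (-2.3301,-5.9641,-3.0000)
cross product → J_v[:, 0] = (5.9641,-2.3301,0.0000)
J_ω[:, 0] = z_0
entry J[1][0] = -2.3301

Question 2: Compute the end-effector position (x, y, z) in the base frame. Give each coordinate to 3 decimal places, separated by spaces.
-2.330 -5.964 -3.000

after link 1: o_1 = (0.0000, 0.0000, 0.0000)
after link 2: o_2 = (-1.7321, -1.0000, -3.0000)
after link 3: o_3 = (-2.3301, -5.9641, -3.0000)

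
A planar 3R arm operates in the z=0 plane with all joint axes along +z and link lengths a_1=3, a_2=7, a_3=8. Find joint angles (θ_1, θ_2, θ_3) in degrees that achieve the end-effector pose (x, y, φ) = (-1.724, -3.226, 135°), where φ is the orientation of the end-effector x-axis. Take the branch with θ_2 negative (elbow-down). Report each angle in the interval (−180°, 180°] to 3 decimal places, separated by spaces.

wrist centre = target − a_3·(cos φ, sin φ) = (3.9329, -8.8829)
cos θ_2 = (94.3724−3²−7²)/(2·3·7) = 0.8660; θ_2 = -30.0017° (elbow-down)
β = atan2(-8.8829,3.9329) = -66.1188°; ψ = atan2(-3.5002,9.0621) = -21.1188°
θ_1 = β − ψ = -45.0000°
θ_3 = φ − θ_1 − θ_2 = -149.9983° (wrapped to (-180°,180°])

-45.000 -30.002 -149.998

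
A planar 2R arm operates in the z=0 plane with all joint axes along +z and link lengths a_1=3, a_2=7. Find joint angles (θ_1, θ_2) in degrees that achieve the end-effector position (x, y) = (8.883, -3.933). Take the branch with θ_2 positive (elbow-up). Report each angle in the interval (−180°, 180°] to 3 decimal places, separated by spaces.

cos θ_2 = (94.3762−3²−7²)/(2·3·7) = 0.8661; θ_2 = 29.9915° (elbow-up)
β = atan2(-3.9330,8.8830) = -23.8816°; ψ = atan2(3.4991,9.0627) = 21.1115°
θ_1 = β − ψ = -44.9932°

-44.993 29.992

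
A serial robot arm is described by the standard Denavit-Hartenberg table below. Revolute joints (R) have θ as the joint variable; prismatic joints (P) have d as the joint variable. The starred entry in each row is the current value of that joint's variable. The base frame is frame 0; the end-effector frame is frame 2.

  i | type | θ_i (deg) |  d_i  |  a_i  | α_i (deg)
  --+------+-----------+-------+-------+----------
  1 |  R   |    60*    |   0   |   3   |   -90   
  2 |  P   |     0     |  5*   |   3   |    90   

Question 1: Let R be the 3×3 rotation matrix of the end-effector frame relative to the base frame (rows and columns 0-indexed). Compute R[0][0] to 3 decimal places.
0.500

End-effector x-axis (col 0 of R) = (0.5000,0.8660,0.0000)
R[0][0] = 0.5000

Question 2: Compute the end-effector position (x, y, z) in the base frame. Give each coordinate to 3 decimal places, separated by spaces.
after link 1: o_1 = (1.5000, 2.5981, 0.0000)
after link 2: o_2 = (-1.3301, 7.6962, 0.0000)

-1.330 7.696 0.000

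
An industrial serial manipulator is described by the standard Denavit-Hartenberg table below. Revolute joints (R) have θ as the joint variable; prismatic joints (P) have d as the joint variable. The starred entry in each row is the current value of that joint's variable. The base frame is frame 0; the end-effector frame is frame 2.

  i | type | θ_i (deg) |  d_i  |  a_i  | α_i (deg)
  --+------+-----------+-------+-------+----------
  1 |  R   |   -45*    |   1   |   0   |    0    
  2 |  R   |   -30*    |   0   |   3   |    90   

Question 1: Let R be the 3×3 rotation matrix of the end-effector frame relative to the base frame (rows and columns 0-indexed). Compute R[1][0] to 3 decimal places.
End-effector x-axis (col 0 of R) = (0.2588,-0.9659,0.0000)
R[1][0] = -0.9659

-0.966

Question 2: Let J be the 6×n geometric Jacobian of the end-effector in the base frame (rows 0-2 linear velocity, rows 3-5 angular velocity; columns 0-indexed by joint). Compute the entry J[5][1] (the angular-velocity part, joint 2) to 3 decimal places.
1.000

axis z_1 = (0.0000,0.0000,1.0000); lever o_n−o_1 = (0.7765,-2.8978,0.0000)
cross product → J_v[:, 1] = (2.8978,0.7765,-0.0000)
J_ω[:, 1] = z_1
entry J[5][1] = 1.0000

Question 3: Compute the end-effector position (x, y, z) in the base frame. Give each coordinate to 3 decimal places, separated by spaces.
0.776 -2.898 1.000

after link 1: o_1 = (0.0000, 0.0000, 1.0000)
after link 2: o_2 = (0.7765, -2.8978, 1.0000)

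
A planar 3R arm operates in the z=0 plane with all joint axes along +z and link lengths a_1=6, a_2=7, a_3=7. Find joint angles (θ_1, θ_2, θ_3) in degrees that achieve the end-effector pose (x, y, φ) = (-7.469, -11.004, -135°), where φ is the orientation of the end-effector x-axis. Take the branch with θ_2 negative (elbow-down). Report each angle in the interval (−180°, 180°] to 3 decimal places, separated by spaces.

-45.004 -120.000 30.004

wrist centre = target − a_3·(cos φ, sin φ) = (-2.5193, -6.0543)
cos θ_2 = (43.0006−6²−7²)/(2·6·7) = -0.5000; θ_2 = -119.9995° (elbow-down)
β = atan2(-6.0543,-2.5193) = -112.5928°; ψ = atan2(-6.0622,2.5001) = -67.5888°
θ_1 = β − ψ = -45.0040°
θ_3 = φ − θ_1 − θ_2 = 30.0036° (wrapped to (-180°,180°])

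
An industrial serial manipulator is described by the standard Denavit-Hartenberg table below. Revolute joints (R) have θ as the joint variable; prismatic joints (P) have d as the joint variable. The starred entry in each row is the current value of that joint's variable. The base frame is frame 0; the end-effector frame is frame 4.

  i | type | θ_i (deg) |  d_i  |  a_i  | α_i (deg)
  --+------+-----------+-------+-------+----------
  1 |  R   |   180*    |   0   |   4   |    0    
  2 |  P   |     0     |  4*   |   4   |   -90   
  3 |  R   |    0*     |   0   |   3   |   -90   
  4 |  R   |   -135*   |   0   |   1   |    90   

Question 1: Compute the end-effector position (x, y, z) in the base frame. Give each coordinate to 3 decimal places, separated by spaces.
after link 1: o_1 = (-4.0000, 0.0000, 0.0000)
after link 2: o_2 = (-8.0000, 0.0000, 4.0000)
after link 3: o_3 = (-11.0000, 0.0000, 4.0000)
after link 4: o_4 = (-10.2929, -0.7071, 4.0000)

-10.293 -0.707 4.000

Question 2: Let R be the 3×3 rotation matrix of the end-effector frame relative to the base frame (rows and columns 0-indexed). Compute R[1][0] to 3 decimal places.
End-effector x-axis (col 0 of R) = (0.7071,-0.7071,0.0000)
R[1][0] = -0.7071

-0.707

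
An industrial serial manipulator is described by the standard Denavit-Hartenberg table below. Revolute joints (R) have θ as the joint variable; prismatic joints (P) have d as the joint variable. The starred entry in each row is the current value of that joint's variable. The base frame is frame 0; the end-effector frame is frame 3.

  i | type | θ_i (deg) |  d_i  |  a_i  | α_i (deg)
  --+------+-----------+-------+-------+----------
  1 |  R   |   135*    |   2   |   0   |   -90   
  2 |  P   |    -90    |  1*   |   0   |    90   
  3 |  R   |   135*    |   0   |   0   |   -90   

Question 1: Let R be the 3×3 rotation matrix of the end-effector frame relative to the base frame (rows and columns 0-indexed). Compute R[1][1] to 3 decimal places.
End-effector y-axis (col 1 of R) = (-0.7071,0.7071,-0.0000)
R[1][1] = 0.7071

0.707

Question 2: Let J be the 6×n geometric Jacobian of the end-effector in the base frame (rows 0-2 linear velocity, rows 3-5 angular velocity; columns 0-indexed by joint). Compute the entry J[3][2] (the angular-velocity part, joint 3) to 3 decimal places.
axis z_2 = (0.7071,-0.7071,0.0000); lever o_n−o_2 = (0.0000,0.0000,0.0000)
cross product → J_v[:, 2] = (-0.0000,0.0000,0.0000)
J_ω[:, 2] = z_2
entry J[3][2] = 0.7071

0.707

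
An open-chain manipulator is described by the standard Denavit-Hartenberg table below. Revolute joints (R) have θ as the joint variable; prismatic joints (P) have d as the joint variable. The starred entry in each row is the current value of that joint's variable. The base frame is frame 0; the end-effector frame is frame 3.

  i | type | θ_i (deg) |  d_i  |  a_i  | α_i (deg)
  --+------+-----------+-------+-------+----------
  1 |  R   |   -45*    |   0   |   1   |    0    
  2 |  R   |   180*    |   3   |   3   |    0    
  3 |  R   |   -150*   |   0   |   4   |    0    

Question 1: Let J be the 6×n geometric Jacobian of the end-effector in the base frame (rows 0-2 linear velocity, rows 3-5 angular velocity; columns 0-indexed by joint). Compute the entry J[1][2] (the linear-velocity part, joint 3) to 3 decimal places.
axis z_2 = (0.0000,0.0000,1.0000); lever o_n−o_2 = (3.8637,-1.0353,0.0000)
cross product → J_v[:, 2] = (1.0353,3.8637,-0.0000)
J_ω[:, 2] = z_2
entry J[1][2] = 3.8637

3.864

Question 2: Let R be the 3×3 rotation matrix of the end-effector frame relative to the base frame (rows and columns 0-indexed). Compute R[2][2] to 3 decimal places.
End-effector z-axis (col 2 of R) = (0.0000,0.0000,1.0000)
R[2][2] = 1.0000

1.000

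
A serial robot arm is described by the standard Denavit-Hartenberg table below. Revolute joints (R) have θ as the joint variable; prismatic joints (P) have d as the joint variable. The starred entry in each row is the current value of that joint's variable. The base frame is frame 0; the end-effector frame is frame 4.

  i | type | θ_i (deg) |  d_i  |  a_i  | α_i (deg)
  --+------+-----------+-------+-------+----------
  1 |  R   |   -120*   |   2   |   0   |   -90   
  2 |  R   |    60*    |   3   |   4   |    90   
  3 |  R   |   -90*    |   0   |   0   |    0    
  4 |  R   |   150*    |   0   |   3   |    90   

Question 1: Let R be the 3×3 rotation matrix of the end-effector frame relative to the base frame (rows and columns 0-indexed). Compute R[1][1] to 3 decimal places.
End-effector y-axis (col 1 of R) = (-0.4330,-0.7500,0.5000)
R[1][1] = -0.7500

-0.750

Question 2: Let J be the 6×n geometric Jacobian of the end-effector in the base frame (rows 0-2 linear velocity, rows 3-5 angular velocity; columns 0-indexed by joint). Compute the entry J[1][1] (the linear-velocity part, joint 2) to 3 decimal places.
4.125

axis z_1 = (0.8660,-0.5000,0.0000); lever o_n−o_1 = (3.4731,-5.1806,-4.7631)
cross product → J_v[:, 1] = (2.3816,4.1250,-2.7500)
J_ω[:, 1] = z_1
entry J[1][1] = 4.1250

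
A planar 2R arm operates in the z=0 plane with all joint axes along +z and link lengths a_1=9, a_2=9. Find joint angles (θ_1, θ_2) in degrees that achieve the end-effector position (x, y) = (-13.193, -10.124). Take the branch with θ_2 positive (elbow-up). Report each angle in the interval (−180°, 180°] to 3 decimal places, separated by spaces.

cos θ_2 = (276.5506−9²−9²)/(2·9·9) = 0.7071; θ_2 = 45.0003° (elbow-up)
β = atan2(-10.1240,-13.1930) = -142.4982°; ψ = atan2(6.3640,15.3639) = 22.5002°
θ_1 = β − ψ = -164.9984°

-164.998 45.000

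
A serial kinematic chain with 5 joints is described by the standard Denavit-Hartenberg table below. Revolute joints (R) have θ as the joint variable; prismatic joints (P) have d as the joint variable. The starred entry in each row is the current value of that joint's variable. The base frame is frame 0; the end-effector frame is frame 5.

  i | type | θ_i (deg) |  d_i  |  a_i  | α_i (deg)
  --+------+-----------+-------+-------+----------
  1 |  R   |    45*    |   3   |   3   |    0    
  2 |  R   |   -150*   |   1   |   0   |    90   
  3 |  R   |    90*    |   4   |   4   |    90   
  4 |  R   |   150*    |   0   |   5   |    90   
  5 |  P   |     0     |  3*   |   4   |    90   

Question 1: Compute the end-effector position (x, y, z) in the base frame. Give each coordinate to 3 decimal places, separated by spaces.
-8.599 4.994 1.706

after link 1: o_1 = (2.1213, 2.1213, 3.0000)
after link 2: o_2 = (2.1213, 2.1213, 4.0000)
after link 3: o_3 = (-1.7424, 3.1566, 8.0000)
after link 4: o_4 = (-4.1572, 3.8036, 3.6699)
after link 5: o_5 = (-8.5986, 4.9937, 1.7058)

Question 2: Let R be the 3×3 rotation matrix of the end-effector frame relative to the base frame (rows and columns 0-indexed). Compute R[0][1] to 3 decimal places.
End-effector y-axis (col 1 of R) = (-0.8365,0.2241,0.5000)
R[0][1] = -0.8365

-0.837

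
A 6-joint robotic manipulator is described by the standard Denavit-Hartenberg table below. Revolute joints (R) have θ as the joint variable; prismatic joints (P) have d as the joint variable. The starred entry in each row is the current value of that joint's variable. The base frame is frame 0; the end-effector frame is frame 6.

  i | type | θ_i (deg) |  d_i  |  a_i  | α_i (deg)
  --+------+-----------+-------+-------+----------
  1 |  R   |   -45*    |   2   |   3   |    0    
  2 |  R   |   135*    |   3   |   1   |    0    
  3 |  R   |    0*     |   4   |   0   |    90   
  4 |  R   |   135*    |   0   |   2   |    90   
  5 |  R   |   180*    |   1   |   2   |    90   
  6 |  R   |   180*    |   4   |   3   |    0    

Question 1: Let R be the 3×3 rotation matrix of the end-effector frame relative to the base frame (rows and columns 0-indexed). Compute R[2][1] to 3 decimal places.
End-effector y-axis (col 1 of R) = (0.0000,-0.7071,-0.7071)
R[2][1] = -0.7071

-0.707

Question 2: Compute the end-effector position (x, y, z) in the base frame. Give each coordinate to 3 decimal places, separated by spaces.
6.121 -2.536 11.828

after link 1: o_1 = (2.1213, -2.1213, 2.0000)
after link 2: o_2 = (2.1213, -1.1213, 5.0000)
after link 3: o_3 = (2.1213, -1.1213, 9.0000)
after link 4: o_4 = (2.1213, -2.5355, 10.4142)
after link 5: o_5 = (2.1213, -0.4142, 9.7071)
after link 6: o_6 = (6.1213, -2.5355, 11.8284)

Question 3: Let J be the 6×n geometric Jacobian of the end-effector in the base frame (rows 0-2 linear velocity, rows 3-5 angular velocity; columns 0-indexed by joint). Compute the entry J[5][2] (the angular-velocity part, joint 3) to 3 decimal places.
axis z_2 = (0.0000,0.0000,1.0000); lever o_n−o_2 = (4.0000,-1.4142,6.8284)
cross product → J_v[:, 2] = (1.4142,4.0000,-0.0000)
J_ω[:, 2] = z_2
entry J[5][2] = 1.0000

1.000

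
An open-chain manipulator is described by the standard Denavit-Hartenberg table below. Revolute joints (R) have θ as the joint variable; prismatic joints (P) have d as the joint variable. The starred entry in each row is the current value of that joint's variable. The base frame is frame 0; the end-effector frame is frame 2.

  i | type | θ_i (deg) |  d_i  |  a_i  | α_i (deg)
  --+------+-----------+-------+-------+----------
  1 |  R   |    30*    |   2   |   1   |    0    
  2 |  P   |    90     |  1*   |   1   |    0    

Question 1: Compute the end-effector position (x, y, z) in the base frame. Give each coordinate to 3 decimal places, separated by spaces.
after link 1: o_1 = (0.8660, 0.5000, 2.0000)
after link 2: o_2 = (0.3660, 1.3660, 3.0000)

0.366 1.366 3.000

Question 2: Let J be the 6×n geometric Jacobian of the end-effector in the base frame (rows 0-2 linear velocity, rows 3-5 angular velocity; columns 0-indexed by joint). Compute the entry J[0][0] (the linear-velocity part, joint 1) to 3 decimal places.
axis z_0 = ẑ; lever o_n−o_0 = (0.3660,1.3660,3.0000)
cross product → J_v[:, 0] = (-1.3660,0.3660,0.0000)
J_ω[:, 0] = z_0
entry J[0][0] = -1.3660

-1.366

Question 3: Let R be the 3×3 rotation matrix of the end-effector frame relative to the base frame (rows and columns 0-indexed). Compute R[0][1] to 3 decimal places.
End-effector y-axis (col 1 of R) = (-0.8660,-0.5000,0.0000)
R[0][1] = -0.8660

-0.866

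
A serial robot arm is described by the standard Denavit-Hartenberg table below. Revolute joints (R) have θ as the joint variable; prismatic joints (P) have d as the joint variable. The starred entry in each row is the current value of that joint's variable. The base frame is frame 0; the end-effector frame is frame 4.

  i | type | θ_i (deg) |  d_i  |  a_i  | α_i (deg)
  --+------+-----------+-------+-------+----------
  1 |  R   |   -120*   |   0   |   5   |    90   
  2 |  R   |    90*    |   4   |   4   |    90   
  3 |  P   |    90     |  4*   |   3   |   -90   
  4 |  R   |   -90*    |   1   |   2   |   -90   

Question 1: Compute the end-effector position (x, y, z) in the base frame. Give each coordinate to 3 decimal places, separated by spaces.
after link 1: o_1 = (-2.5000, -4.3301, 0.0000)
after link 2: o_2 = (-5.9641, -2.3301, 4.0000)
after link 3: o_3 = (-10.5622, -4.2942, 4.0000)
after link 4: o_4 = (-11.5622, -6.0263, 3.0000)

-11.562 -6.026 3.000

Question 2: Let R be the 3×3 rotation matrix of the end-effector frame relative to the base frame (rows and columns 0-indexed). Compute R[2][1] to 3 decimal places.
1.000

End-effector y-axis (col 1 of R) = (0.0000,-0.0000,1.0000)
R[2][1] = 1.0000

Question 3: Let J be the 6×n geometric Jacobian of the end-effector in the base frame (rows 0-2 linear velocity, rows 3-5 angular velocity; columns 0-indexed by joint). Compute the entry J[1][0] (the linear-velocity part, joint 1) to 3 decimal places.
-11.562

axis z_0 = ẑ; lever o_n−o_0 = (-11.5622,-6.0263,3.0000)
cross product → J_v[:, 0] = (6.0263,-11.5622,0.0000)
J_ω[:, 0] = z_0
entry J[1][0] = -11.5622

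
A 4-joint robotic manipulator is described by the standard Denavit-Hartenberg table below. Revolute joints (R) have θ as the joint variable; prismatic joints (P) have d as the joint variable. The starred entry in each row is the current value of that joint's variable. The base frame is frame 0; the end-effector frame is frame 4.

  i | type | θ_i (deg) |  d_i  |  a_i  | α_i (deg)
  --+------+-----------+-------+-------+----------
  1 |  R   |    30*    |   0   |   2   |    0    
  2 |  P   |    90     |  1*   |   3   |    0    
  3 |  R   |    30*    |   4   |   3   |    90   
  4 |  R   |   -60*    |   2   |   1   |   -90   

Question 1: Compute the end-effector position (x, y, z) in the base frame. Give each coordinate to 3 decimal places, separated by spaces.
after link 1: o_1 = (1.7321, 1.0000, 0.0000)
after link 2: o_2 = (0.2321, 3.5981, 1.0000)
after link 3: o_3 = (-2.3660, 5.0981, 5.0000)
after link 4: o_4 = (-1.7990, 7.0801, 4.1340)

-1.799 7.080 4.134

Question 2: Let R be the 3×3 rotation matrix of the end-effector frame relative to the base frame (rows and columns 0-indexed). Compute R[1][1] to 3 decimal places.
End-effector y-axis (col 1 of R) = (-0.5000,-0.8660,-0.0000)
R[1][1] = -0.8660

-0.866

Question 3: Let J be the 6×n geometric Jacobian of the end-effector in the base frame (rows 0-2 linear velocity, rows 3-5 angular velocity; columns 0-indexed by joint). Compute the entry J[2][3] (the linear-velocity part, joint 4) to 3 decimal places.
0.500

axis z_3 = (0.5000,0.8660,0.0000); lever o_n−o_3 = (0.5670,1.9821,-0.8660)
cross product → J_v[:, 3] = (-0.7500,0.4330,0.5000)
J_ω[:, 3] = z_3
entry J[2][3] = 0.5000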